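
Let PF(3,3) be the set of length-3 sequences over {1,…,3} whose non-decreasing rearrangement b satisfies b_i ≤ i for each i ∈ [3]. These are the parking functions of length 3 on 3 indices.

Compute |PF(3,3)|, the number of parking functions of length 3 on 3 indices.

16

|PF(3,3)| = (3−3+1)·(3+1)^(3−1) = 1·16 = 16 (Konheim–Weiss)
Example (2,1,1) → sorted (1,1,2): b_i ≤ i ∀i, a PF.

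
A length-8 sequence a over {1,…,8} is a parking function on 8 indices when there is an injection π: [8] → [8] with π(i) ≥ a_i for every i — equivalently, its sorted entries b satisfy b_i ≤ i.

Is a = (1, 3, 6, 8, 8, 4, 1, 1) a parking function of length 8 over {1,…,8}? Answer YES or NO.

NO

Order a: b = (1, 1, 1, 3, 4, 6, 8, 8).
  b_1=1 ≤ 1
  b_2=1 ≤ 2
  b_3=1 ≤ 3
  b_4=3 ≤ 4
  b_5=4 ≤ 5
  b_6=6 ≤ 6
  b_7=8 > 7
  fails at i=7 ⇒ NO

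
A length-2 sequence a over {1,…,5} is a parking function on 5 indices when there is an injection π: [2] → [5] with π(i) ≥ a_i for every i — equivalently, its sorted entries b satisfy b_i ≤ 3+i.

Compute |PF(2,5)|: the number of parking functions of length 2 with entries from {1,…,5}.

#PF = 4·6^1 = 4 · 6 = 24
Example (4,3) → sorted (3,4): b_i ≤ 3+i ∀i, a PF.

24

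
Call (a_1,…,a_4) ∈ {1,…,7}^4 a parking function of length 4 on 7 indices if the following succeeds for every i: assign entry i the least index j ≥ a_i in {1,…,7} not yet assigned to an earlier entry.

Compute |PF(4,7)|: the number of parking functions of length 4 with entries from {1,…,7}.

2048

|PF(4,7)| = 4·8^3 = 4 · 512 = 2048 (Konheim–Weiss)
One tuple (4,4,1,7) → sorted (1,4,4,7): b_i ≤ 3+i ∀i, a PF.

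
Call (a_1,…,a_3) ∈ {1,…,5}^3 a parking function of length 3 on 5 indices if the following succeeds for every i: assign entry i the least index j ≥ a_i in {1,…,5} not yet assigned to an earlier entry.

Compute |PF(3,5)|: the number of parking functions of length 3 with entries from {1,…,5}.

108

#PF = (6−3)·6^(3−1) = 3·36 = 108 [KW]
One tuple (3,2,1) → sorted (1,2,3): b_i ≤ 2+i ∀i, a PF.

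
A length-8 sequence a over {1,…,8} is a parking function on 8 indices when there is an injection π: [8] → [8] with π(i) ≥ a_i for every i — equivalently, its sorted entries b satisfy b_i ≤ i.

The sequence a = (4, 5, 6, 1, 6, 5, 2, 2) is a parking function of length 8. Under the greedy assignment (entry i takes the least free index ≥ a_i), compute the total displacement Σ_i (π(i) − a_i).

Σπ(i) = 1+…+8 = 36; Σa = 4+5+6+1+6+5+2+2 = 31; disp = 36−31 = 5.

5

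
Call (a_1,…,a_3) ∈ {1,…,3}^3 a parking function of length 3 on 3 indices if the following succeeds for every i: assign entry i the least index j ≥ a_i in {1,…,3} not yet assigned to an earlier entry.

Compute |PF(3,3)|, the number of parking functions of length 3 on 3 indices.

16

|PF(3,3)| = (3+1−3)·(3+1)^{3−1} = 1×16 = 16 [KW]
One tuple (2,1,3) → sorted (1,2,3): b_i ≤ i ∀i, a PF.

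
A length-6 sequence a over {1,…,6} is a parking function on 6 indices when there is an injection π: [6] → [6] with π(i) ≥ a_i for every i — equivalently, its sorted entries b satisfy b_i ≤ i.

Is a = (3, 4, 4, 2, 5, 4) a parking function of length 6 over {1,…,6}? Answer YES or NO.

NO

Sorted: b = (2, 3, 4, 4, 4, 5).
  b_1=2 > 1
  fails at i=1 ⇒ NO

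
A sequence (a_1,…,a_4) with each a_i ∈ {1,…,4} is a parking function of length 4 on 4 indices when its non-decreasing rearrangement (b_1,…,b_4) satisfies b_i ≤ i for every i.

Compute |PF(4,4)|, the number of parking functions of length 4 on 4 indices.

125

Count = (4−4+1)·(4+1)^(4−1) = 1·125 = 125
One tuple (4,1,2,1) → sorted (1,1,2,4): b_i ≤ i ∀i, a PF.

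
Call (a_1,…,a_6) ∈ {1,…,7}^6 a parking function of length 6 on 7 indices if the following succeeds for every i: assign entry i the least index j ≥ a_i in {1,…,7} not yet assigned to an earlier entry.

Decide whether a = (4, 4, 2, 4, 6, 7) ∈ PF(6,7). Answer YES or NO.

NO

Order a: b = (2, 4, 4, 4, 6, 7).
  b_1=2 ≤ 2
  b_2=4 > 3
  fails at i=2 ⇒ NO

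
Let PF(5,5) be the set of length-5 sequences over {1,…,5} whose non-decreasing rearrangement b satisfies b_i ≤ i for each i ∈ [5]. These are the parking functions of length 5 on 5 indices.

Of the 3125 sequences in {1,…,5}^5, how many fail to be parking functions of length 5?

#PF = (6−5)·6^(5−1) = 1×1296 = 1296 (Konheim–Weiss)
One tuple (4,5,3,4,5) → sorted (3,4,4,5,5): b_1=3>1, not a PF.
5^5 − 1296 = 3125 − 1296 = 1829

1829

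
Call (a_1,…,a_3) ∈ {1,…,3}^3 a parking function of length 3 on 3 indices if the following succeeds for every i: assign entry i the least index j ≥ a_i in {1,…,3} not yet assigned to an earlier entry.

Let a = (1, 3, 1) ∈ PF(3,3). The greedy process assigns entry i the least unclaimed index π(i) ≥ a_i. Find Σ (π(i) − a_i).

Σπ = 3·4/2 = 6 (π permutes [3]); Σa = 1+3+1 = 5; disp = 6−5 = 1.

1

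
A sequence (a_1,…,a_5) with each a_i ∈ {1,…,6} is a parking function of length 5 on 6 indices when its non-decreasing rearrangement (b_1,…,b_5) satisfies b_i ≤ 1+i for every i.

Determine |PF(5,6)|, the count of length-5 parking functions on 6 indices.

Count = (6+1−5)·(6+1)^{5−1} = 2·2401 = 4802 [KW]
Example (3,1,4,1,5) → sorted (1,1,3,4,5): b_i ≤ 1+i ∀i, a PF.

4802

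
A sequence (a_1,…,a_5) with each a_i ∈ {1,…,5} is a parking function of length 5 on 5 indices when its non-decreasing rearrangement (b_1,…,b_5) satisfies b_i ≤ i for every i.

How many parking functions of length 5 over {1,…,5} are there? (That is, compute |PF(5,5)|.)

|PF(5,5)| = (6−5)·6^(5−1) = 1 · 1296 = 1296
Example (3,4,4,1,2) → sorted (1,2,3,4,4): b_i ≤ i ∀i, a PF.

1296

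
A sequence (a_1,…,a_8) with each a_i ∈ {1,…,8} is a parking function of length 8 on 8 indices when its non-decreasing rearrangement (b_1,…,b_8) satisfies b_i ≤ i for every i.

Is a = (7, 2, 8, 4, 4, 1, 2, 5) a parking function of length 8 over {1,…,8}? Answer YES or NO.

Rearranged: b = (1, 2, 2, 4, 4, 5, 7, 8).
  b_1=1 ≤ 1
  b_2=2 ≤ 2
  b_3=2 ≤ 3
  b_4=4 ≤ 4
  b_5=4 ≤ 5
  b_6=5 ≤ 6
  b_7=7 ≤ 7
  b_8=8 ≤ 8
All bounds hold ⇒ YES

YES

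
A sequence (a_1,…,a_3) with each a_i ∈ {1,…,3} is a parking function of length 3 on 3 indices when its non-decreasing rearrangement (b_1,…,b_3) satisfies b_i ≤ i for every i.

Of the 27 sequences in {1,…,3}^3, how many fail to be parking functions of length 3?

11

|PF| = (3+1−3)·(3+1)^{3−1} = 1×16 = 16 [KW]
Check (2,3,2) → sorted (2,2,3): b_1=2>1, not a PF.
So 27 − 16 = 11 fail.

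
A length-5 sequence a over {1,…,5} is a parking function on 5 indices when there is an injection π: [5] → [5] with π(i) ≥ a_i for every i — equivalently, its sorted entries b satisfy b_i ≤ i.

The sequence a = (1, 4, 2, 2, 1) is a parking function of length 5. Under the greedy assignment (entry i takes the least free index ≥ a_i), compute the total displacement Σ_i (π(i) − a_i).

Σπ(i) = 1+…+5 = 15; Σa = 1+4+2+2+1 = 10; disp = 15−10 = 5.

5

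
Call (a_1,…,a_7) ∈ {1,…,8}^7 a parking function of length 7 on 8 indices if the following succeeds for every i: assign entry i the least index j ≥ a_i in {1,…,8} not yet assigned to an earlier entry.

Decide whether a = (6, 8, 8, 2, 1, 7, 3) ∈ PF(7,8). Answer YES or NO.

NO

Order a: b = (1, 2, 3, 6, 7, 8, 8).
  b_1=1 ≤ 2
  b_2=2 ≤ 3
  b_3=3 ≤ 4
  b_4=6 > 5
  fails at i=4 ⇒ NO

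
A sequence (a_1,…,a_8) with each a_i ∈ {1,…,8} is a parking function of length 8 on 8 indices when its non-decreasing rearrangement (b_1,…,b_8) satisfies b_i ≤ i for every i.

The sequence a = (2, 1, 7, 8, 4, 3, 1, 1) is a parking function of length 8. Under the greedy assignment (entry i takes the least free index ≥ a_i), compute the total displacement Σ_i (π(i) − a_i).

9

Σπ = 36 ({1..8} each once); Σa = 2+1+7+8+4+3+1+1 = 27; disp = 36−27 = 9.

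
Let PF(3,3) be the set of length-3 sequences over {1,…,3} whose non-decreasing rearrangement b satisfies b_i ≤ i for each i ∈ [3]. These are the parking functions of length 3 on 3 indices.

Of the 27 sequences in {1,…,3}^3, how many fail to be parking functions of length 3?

|PF| = 1·4^2 = 1·16 = 16
Check (3,3,2) → sorted (2,3,3): b_1=2>1, not a PF.
So 27 − 16 = 11 fail.

11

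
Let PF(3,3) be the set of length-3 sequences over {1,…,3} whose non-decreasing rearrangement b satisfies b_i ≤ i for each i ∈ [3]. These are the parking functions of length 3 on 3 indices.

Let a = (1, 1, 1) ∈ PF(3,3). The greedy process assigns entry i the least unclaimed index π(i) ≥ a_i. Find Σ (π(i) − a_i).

Σπ = 6 ({1..3} each once); Σa = 1+1+1 = 3; disp = 6−3 = 3.

3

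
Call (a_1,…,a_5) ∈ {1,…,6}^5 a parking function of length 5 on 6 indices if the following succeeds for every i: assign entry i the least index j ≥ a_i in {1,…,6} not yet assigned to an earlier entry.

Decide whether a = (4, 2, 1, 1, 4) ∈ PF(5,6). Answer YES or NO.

Order a: b = (1, 1, 2, 4, 4).
  b_1=1 ≤ 2
  b_2=1 ≤ 3
  b_3=2 ≤ 4
  b_4=4 ≤ 5
  b_5=4 ≤ 6
All bounds hold ⇒ YES

YES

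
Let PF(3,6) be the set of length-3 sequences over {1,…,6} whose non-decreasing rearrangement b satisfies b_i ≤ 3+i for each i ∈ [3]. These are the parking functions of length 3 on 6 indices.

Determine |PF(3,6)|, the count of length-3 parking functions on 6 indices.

196

|PF(3,6)| = (6−3+1)·(6+1)^(3−1) = 4 · 49 = 196 (Konheim–Weiss)
Example (1,6,5) → sorted (1,5,6): b_i ≤ 3+i ∀i, a PF.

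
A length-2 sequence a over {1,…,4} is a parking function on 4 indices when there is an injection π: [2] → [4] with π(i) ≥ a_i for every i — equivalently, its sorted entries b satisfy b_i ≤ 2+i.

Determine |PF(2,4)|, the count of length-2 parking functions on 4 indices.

15

Count = (4+1−2)·(4+1)^{2−1} = 3·5 = 15 (Konheim–Weiss)
Check (2,1) → sorted (1,2): b_i ≤ 2+i ∀i, a PF.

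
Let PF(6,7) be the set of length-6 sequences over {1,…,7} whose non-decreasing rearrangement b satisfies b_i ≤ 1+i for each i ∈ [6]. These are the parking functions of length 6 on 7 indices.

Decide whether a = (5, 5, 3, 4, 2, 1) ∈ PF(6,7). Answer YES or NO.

YES

Rearranged: b = (1, 2, 3, 4, 5, 5).
  b_1=1 ≤ 2
  b_2=2 ≤ 3
  b_3=3 ≤ 4
  b_4=4 ≤ 5
  b_5=5 ≤ 6
  b_6=5 ≤ 7
All bounds hold ⇒ YES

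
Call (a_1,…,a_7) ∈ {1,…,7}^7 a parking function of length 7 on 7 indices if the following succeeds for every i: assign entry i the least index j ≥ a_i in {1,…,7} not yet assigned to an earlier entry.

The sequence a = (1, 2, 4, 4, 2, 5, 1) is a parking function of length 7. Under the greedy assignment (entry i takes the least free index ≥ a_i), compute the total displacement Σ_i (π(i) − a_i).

9

Σπ = 7·8/2 = 28 (π permutes [7]); Σa = 1+2+4+4+2+5+1 = 19; disp = 28−19 = 9.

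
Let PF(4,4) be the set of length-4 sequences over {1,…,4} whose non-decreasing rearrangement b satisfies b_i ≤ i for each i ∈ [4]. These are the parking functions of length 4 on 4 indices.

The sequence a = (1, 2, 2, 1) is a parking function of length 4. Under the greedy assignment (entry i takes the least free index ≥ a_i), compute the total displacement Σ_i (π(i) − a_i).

Σπ = 4·5/2 = 10 (π permutes [4]); Σa = 1+2+2+1 = 6; disp = 10−6 = 4.

4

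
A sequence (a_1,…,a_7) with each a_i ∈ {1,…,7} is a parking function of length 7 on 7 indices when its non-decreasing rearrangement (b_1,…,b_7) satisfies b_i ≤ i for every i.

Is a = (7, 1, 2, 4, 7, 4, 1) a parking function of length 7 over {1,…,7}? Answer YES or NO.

Sorted: b = (1, 1, 2, 4, 4, 7, 7).
  b_1=1 ≤ 1
  b_2=1 ≤ 2
  b_3=2 ≤ 3
  b_4=4 ≤ 4
  b_5=4 ≤ 5
  b_6=7 > 6
  fails at i=6 ⇒ NO

NO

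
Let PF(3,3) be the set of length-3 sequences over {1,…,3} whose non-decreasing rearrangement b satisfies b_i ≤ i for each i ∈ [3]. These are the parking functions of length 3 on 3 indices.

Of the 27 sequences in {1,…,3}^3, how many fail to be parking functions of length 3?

|PF(3,3)| = (4−3)·4^(3−1) = 1 · 16 = 16
Example (3,3,3) → sorted (3,3,3): b_1=3>1, not a PF.
So 27 − 16 = 11 fail.

11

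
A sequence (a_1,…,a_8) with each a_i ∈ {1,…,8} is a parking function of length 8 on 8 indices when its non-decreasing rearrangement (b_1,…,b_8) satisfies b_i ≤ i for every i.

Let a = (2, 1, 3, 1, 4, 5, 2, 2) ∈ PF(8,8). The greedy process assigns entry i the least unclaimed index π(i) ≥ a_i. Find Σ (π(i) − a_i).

16

Σπ = 8·9/2 = 36 (π permutes [8]); Σa = 2+1+3+1+4+5+2+2 = 20; disp = 36−20 = 16.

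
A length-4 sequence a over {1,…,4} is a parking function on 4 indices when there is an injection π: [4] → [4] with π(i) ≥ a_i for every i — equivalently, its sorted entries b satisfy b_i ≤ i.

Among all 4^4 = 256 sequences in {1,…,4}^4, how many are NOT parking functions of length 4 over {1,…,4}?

131

|PF| = 1·5^3 = 1 · 125 = 125
E.g. (3,3,4,4) → sorted (3,3,4,4): b_1=3>1, not a PF.
Total 256; non-PF = 256−125 = 131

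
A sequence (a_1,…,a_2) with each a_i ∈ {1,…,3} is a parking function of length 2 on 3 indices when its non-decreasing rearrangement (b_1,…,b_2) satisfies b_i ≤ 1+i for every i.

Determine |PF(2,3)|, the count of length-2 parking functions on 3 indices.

8

|PF(2,3)| = 2·4^1 = 2×4 = 8 [KW]
One tuple (1,3) → sorted (1,3): b_i ≤ 1+i ∀i, a PF.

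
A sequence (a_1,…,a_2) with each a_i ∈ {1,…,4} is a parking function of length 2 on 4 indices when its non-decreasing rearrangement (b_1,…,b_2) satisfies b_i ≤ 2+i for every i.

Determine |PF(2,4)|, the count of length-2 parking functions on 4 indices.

Count = (4+1−2)·(4+1)^{2−1} = 3 · 5 = 15
One tuple (2,1) → sorted (1,2): b_i ≤ 2+i ∀i, a PF.

15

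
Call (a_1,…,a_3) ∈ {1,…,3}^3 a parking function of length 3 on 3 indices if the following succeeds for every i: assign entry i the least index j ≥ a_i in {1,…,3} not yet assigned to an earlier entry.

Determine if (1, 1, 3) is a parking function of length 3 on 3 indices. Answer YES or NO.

Sorted: b = (1, 1, 3).
  b_1=1 ≤ 1
  b_2=1 ≤ 2
  b_3=3 ≤ 3
All bounds hold ⇒ YES

YES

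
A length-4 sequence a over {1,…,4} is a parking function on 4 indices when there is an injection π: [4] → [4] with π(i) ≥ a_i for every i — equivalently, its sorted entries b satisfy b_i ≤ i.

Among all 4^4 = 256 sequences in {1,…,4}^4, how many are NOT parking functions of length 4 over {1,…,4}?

#PF = 1·5^3 = 1·125 = 125 (Konheim–Weiss)
One tuple (4,1,3,4) → sorted (1,3,4,4): b_2=3>2, not a PF.
Total 256; non-PF = 256−125 = 131

131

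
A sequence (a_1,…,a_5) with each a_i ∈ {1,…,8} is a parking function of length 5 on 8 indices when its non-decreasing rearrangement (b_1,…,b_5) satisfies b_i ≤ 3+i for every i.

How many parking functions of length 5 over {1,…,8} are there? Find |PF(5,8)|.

|PF(5,8)| = (9−5)·9^(5−1) = 4×6561 = 26244 (Konheim–Weiss)
E.g. (1,6,8,5,2) → sorted (1,2,5,6,8): b_i ≤ 3+i ∀i, a PF.

26244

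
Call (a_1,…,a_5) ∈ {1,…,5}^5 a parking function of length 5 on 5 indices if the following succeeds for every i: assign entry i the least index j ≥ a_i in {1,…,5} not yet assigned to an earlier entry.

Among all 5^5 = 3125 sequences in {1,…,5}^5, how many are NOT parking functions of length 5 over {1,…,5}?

Count = (5−5+1)·(5+1)^(5−1) = 1·1296 = 1296
E.g. (4,4,2,4,5) → sorted (2,4,4,4,5): b_1=2>1, not a PF.
So 3125 − 1296 = 1829 fail.

1829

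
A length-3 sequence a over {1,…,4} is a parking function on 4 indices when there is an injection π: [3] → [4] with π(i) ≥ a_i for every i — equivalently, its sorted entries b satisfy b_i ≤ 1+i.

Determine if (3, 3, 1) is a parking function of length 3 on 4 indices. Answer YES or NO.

Order a: b = (1, 3, 3).
  b_1=1 ≤ 2
  b_2=3 ≤ 3
  b_3=3 ≤ 4
All bounds hold ⇒ YES

YES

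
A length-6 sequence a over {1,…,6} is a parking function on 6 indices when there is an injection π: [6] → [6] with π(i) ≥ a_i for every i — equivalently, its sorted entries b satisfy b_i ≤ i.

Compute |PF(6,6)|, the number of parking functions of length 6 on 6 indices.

16807

#PF = (6+1−6)·(6+1)^{6−1} = 1 · 16807 = 16807
E.g. (3,3,1,1,4,4) → sorted (1,1,3,3,4,4): b_i ≤ i ∀i, a PF.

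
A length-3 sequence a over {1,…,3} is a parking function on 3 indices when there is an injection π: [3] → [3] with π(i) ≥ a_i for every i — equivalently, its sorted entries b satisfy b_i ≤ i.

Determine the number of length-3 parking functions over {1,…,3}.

|PF| = (3−3+1)·(3+1)^(3−1) = 1·16 = 16 [KW]
Check (2,2,1) → sorted (1,2,2): b_i ≤ i ∀i, a PF.

16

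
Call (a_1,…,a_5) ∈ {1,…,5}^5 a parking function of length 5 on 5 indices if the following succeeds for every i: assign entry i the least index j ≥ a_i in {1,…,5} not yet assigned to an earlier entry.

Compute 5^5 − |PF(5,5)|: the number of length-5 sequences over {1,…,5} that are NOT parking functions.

|PF(5,5)| = 1·6^4 = 1 · 1296 = 1296 [KW]
One tuple (5,5,5,2,5) → sorted (2,5,5,5,5): b_1=2>1, not a PF.
Total 3125; non-PF = 3125−1296 = 1829

1829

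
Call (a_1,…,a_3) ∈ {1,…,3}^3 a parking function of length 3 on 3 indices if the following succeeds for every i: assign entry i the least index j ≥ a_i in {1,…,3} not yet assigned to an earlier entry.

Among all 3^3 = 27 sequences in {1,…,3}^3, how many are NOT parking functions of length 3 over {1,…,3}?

11

|PF| = 1·4^2 = 1·16 = 16 (Konheim–Weiss)
Check (3,3,2) → sorted (2,3,3): b_1=2>1, not a PF.
Total 27; non-PF = 27−16 = 11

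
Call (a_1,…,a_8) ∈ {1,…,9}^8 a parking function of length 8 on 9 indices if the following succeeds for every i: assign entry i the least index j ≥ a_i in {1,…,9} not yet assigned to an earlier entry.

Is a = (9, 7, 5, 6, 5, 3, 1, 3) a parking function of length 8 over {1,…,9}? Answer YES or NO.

Sorted: b = (1, 3, 3, 5, 5, 6, 7, 9).
  b_1=1 ≤ 2
  b_2=3 ≤ 3
  b_3=3 ≤ 4
  b_4=5 ≤ 5
  b_5=5 ≤ 6
  b_6=6 ≤ 7
  b_7=7 ≤ 8
  b_8=9 ≤ 9
All bounds hold ⇒ YES

YES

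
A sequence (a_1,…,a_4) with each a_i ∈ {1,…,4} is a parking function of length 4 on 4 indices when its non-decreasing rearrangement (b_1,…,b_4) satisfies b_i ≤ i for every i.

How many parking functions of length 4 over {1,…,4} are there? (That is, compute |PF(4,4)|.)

125

|PF(4,4)| = (5−4)·5^(4−1) = 1 · 125 = 125 (Pollak)
Example (2,1,4,2) → sorted (1,2,2,4): b_i ≤ i ∀i, a PF.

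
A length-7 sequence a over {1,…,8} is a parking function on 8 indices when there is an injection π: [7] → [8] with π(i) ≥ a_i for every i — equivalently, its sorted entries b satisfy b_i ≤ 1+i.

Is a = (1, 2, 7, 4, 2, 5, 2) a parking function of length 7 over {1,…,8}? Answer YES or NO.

Rearranged: b = (1, 2, 2, 2, 4, 5, 7).
  b_1=1 ≤ 2
  b_2=2 ≤ 3
  b_3=2 ≤ 4
  b_4=2 ≤ 5
  b_5=4 ≤ 6
  b_6=5 ≤ 7
  b_7=7 ≤ 8
All bounds hold ⇒ YES

YES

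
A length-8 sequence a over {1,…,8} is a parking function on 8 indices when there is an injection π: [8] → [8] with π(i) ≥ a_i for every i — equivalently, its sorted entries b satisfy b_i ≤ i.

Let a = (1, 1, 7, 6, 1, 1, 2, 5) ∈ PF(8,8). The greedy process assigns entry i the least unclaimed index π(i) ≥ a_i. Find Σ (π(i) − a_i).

Σπ = 36 ({1..8} each once); Σa = 1+1+7+6+1+1+2+5 = 24; disp = 36−24 = 12.

12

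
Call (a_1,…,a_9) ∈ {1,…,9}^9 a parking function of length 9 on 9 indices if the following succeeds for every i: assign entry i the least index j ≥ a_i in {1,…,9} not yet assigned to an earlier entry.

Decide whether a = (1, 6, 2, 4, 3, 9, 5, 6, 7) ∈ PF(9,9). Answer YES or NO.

Sorted: b = (1, 2, 3, 4, 5, 6, 6, 7, 9).
  b_1=1 ≤ 1
  b_2=2 ≤ 2
  b_3=3 ≤ 3
  b_4=4 ≤ 4
  b_5=5 ≤ 5
  b_6=6 ≤ 6
  b_7=6 ≤ 7
  b_8=7 ≤ 8
  b_9=9 ≤ 9
All bounds hold ⇒ YES

YES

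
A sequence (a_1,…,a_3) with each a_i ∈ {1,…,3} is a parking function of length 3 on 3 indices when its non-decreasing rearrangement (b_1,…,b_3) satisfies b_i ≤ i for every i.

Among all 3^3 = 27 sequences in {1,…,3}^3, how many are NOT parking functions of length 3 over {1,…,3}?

11

#PF = (4−3)·4^(3−1) = 1 · 16 = 16 (Pollak)
Example (3,1,3) → sorted (1,3,3): b_2=3>2, not a PF.
3^3 − 16 = 27 − 16 = 11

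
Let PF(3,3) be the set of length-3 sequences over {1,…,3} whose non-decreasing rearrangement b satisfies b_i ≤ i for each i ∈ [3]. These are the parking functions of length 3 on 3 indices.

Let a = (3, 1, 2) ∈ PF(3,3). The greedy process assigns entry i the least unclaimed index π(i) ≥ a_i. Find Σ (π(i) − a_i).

Σπ = 3·4/2 = 6 (π permutes [3]); Σa = 3+1+2 = 6; disp = 6−6 = 0.

0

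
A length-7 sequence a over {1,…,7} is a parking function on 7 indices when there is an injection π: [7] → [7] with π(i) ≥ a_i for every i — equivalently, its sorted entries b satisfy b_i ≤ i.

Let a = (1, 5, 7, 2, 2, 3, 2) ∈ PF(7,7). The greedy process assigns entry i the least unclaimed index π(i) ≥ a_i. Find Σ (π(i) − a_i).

6

Σπ = 28 ({1..7} each once); Σa = 1+5+7+2+2+3+2 = 22; disp = 28−22 = 6.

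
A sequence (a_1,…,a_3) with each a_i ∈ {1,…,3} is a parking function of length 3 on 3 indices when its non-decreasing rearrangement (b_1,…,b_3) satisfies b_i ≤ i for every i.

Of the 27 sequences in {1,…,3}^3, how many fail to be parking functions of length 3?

11

Count = 1·4^2 = 1×16 = 16 (Pollak)
E.g. (3,3,1) → sorted (1,3,3): b_2=3>2, not a PF.
3^3 − 16 = 27 − 16 = 11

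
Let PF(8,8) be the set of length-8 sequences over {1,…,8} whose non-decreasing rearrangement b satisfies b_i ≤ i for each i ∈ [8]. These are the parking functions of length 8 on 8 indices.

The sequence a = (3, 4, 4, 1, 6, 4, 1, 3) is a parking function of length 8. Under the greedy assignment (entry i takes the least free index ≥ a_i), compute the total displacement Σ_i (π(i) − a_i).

Σπ(i) = 1+…+8 = 36; Σa = 3+4+4+1+6+4+1+3 = 26; disp = 36−26 = 10.

10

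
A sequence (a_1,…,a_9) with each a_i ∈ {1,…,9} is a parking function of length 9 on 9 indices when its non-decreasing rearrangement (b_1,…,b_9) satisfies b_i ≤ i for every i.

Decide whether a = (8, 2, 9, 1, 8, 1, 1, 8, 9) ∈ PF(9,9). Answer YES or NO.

Order a: b = (1, 1, 1, 2, 8, 8, 8, 9, 9).
  b_1=1 ≤ 1
  b_2=1 ≤ 2
  b_3=1 ≤ 3
  b_4=2 ≤ 4
  b_5=8 > 5
  fails at i=5 ⇒ NO

NO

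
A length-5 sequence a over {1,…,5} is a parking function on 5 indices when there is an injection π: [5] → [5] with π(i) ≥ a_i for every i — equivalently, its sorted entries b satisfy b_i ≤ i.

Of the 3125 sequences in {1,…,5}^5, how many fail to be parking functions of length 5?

1829

|PF| = 1·6^4 = 1 · 1296 = 1296 [KW]
E.g. (3,5,3,5,5) → sorted (3,3,5,5,5): b_1=3>1, not a PF.
Total 3125; non-PF = 3125−1296 = 1829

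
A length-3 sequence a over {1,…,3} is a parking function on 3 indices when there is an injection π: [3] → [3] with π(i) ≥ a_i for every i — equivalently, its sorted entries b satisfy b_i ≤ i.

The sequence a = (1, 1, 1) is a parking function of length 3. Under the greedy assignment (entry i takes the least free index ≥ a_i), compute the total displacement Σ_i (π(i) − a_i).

Σπ(i) = 1+…+3 = 6; Σa = 1+1+1 = 3; disp = 6−3 = 3.

3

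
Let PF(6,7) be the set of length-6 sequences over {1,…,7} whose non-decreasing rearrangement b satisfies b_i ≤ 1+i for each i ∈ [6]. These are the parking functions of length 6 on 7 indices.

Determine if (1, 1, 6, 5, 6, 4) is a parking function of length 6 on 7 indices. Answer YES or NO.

YES

Order a: b = (1, 1, 4, 5, 6, 6).
  b_1=1 ≤ 2
  b_2=1 ≤ 3
  b_3=4 ≤ 4
  b_4=5 ≤ 5
  b_5=6 ≤ 6
  b_6=6 ≤ 7
All bounds hold ⇒ YES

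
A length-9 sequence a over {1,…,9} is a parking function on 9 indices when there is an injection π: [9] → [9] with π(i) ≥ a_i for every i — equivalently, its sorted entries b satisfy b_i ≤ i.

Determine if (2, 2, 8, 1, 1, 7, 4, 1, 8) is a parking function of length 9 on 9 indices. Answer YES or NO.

YES

Order a: b = (1, 1, 1, 2, 2, 4, 7, 8, 8).
  b_1=1 ≤ 1
  b_2=1 ≤ 2
  b_3=1 ≤ 3
  b_4=2 ≤ 4
  b_5=2 ≤ 5
  b_6=4 ≤ 6
  b_7=7 ≤ 7
  b_8=8 ≤ 8
  b_9=8 ≤ 9
All bounds hold ⇒ YES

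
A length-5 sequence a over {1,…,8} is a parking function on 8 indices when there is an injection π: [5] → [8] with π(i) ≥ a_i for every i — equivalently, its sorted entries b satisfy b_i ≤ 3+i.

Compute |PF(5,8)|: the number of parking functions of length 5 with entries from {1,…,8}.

26244

|PF(5,8)| = (9−5)·9^(5−1) = 4 · 6561 = 26244 (Pollak)
Check (5,3,4,3,1) → sorted (1,3,3,4,5): b_i ≤ 3+i ∀i, a PF.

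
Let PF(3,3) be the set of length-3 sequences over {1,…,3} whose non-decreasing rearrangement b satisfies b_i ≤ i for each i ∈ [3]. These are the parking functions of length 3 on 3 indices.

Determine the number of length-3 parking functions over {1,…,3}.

Count = (3+1−3)·(3+1)^{3−1} = 1×16 = 16
E.g. (3,1,2) → sorted (1,2,3): b_i ≤ i ∀i, a PF.

16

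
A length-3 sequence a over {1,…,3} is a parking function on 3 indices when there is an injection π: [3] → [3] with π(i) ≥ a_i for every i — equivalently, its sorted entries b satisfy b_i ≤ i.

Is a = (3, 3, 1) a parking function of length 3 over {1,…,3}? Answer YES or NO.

Rearranged: b = (1, 3, 3).
  b_1=1 ≤ 1
  b_2=3 > 2
  fails at i=2 ⇒ NO

NO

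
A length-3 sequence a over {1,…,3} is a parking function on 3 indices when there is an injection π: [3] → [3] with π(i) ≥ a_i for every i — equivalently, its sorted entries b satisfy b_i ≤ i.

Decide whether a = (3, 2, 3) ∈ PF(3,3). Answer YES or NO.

Rearranged: b = (2, 3, 3).
  b_1=2 > 1
  fails at i=1 ⇒ NO

NO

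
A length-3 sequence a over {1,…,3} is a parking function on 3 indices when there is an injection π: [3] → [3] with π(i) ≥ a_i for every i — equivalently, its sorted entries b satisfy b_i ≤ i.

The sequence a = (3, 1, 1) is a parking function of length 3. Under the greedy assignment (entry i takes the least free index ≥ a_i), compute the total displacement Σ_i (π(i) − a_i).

1

Σπ(i) = 1+…+3 = 6; Σa = 3+1+1 = 5; disp = 6−5 = 1.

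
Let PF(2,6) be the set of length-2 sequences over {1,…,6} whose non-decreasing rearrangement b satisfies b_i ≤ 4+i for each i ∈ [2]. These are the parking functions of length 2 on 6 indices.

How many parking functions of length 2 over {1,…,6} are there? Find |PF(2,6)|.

35

Count = (6−2+1)·(6+1)^(2−1) = 5×7 = 35
E.g. (6,3) → sorted (3,6): b_i ≤ 4+i ∀i, a PF.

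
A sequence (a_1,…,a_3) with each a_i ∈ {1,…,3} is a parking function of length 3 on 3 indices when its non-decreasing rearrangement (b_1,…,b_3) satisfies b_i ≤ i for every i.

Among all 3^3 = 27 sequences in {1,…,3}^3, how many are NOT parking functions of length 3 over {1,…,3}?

|PF| = 1·4^2 = 1×16 = 16 (Pollak)
Example (3,3,3) → sorted (3,3,3): b_1=3>1, not a PF.
Total 27; non-PF = 27−16 = 11

11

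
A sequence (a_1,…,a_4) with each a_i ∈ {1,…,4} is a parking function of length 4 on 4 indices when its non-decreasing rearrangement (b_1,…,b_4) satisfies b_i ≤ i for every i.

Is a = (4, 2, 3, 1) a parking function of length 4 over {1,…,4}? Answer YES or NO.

YES

Rearranged: b = (1, 2, 3, 4).
  b_1=1 ≤ 1
  b_2=2 ≤ 2
  b_3=3 ≤ 3
  b_4=4 ≤ 4
All bounds hold ⇒ YES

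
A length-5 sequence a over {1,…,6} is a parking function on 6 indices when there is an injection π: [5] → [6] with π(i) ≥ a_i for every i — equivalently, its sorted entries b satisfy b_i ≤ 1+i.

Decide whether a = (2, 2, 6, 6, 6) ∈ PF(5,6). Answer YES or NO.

Order a: b = (2, 2, 6, 6, 6).
  b_1=2 ≤ 2
  b_2=2 ≤ 3
  b_3=6 > 4
  fails at i=3 ⇒ NO

NO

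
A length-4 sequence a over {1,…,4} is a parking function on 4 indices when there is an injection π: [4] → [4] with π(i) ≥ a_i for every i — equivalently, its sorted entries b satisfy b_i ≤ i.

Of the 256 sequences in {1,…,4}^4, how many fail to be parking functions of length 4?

131

#PF = (4−4+1)·(4+1)^(4−1) = 1×125 = 125 [KW]
Check (2,4,3,3) → sorted (2,3,3,4): b_1=2>1, not a PF.
Total 256; non-PF = 256−125 = 131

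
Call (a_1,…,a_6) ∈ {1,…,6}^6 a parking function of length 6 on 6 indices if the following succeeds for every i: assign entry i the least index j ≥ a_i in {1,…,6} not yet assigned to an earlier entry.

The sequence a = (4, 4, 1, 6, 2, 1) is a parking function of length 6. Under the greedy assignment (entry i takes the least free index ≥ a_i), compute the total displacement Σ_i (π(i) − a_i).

3

Σπ = 21 ({1..6} each once); Σa = 4+4+1+6+2+1 = 18; disp = 21−18 = 3.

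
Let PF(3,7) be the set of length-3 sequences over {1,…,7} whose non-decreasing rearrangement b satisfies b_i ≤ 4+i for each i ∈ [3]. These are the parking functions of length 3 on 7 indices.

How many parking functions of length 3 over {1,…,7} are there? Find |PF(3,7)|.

320

|PF| = (7+1−3)·(7+1)^{3−1} = 5·64 = 320 [KW]
Check (1,5,7) → sorted (1,5,7): b_i ≤ 4+i ∀i, a PF.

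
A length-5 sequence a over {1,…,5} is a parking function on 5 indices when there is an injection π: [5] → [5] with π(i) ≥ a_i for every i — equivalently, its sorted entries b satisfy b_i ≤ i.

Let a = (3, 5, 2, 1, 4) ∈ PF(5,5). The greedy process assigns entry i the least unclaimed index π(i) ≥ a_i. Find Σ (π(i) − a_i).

0

Σπ = 15 ({1..5} each once); Σa = 3+5+2+1+4 = 15; disp = 15−15 = 0.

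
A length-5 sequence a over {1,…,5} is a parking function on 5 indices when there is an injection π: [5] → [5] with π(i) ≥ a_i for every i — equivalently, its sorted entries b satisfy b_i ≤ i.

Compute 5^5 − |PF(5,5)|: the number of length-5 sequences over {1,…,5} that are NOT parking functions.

1829

Count = (5+1−5)·(5+1)^{5−1} = 1·1296 = 1296 [KW]
Example (5,5,2,5,5) → sorted (2,5,5,5,5): b_1=2>1, not a PF.
5^5 − 1296 = 3125 − 1296 = 1829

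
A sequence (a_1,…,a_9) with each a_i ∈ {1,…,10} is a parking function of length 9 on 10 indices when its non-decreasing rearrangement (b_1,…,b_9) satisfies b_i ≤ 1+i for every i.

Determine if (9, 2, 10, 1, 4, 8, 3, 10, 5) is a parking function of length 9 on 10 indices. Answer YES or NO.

Sorted: b = (1, 2, 3, 4, 5, 8, 9, 10, 10).
  b_1=1 ≤ 2
  b_2=2 ≤ 3
  b_3=3 ≤ 4
  b_4=4 ≤ 5
  b_5=5 ≤ 6
  b_6=8 > 7
  fails at i=6 ⇒ NO

NO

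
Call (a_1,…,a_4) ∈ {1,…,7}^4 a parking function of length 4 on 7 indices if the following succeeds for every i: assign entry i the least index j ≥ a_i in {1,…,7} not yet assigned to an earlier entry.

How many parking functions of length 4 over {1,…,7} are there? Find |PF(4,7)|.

2048

|PF(4,7)| = (8−4)·8^(4−1) = 4 · 512 = 2048 (Konheim–Weiss)
Example (5,5,4,7) → sorted (4,5,5,7): b_i ≤ 3+i ∀i, a PF.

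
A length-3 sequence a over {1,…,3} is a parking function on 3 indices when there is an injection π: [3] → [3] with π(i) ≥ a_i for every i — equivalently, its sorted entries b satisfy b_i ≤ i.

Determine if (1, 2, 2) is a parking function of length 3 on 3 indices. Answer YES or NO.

Sorted: b = (1, 2, 2).
  b_1=1 ≤ 1
  b_2=2 ≤ 2
  b_3=2 ≤ 3
All bounds hold ⇒ YES

YES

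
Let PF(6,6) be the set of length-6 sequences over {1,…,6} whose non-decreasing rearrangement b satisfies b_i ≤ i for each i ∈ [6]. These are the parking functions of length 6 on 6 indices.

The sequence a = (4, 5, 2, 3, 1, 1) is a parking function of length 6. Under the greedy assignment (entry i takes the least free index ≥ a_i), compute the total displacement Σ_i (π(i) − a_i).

5

Σπ = 21 ({1..6} each once); Σa = 4+5+2+3+1+1 = 16; disp = 21−16 = 5.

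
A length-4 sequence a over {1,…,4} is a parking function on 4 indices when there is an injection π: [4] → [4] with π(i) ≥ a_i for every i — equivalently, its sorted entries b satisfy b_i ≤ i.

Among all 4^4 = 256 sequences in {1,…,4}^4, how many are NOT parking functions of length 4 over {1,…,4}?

|PF| = 1·5^3 = 1·125 = 125 [KW]
Check (4,1,3,3) → sorted (1,3,3,4): b_2=3>2, not a PF.
So 256 − 125 = 131 fail.

131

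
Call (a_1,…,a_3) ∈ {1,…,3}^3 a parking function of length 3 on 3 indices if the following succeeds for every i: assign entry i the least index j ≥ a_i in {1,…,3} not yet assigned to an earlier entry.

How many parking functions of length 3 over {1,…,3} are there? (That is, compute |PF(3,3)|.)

|PF(3,3)| = (3−3+1)·(3+1)^(3−1) = 1·16 = 16 (Pollak)
E.g. (1,3,2) → sorted (1,2,3): b_i ≤ i ∀i, a PF.

16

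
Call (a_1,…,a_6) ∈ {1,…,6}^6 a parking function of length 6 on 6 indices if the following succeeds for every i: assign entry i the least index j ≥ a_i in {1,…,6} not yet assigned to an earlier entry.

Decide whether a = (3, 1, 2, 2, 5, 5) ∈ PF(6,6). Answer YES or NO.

Rearranged: b = (1, 2, 2, 3, 5, 5).
  b_1=1 ≤ 1
  b_2=2 ≤ 2
  b_3=2 ≤ 3
  b_4=3 ≤ 4
  b_5=5 ≤ 5
  b_6=5 ≤ 6
All bounds hold ⇒ YES

YES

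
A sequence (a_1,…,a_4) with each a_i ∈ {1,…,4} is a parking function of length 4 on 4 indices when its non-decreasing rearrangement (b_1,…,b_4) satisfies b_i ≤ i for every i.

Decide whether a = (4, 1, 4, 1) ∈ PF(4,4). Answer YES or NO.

Order a: b = (1, 1, 4, 4).
  b_1=1 ≤ 1
  b_2=1 ≤ 2
  b_3=4 > 3
  fails at i=3 ⇒ NO

NO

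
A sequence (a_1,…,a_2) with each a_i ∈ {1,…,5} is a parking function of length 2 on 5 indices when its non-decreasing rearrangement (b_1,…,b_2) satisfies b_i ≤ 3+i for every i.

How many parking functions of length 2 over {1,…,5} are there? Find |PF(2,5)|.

24

#PF = (6−2)·6^(2−1) = 4×6 = 24 (Konheim–Weiss)
Example (5,2) → sorted (2,5): b_i ≤ 3+i ∀i, a PF.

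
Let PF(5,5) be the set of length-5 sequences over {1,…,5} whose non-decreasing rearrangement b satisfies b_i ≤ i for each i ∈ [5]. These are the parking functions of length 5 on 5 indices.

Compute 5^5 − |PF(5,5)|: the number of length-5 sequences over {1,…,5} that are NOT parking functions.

1829

|PF| = (5+1−5)·(5+1)^{5−1} = 1×1296 = 1296 (Konheim–Weiss)
Example (2,2,5,4,4) → sorted (2,2,4,4,5): b_1=2>1, not a PF.
So 3125 − 1296 = 1829 fail.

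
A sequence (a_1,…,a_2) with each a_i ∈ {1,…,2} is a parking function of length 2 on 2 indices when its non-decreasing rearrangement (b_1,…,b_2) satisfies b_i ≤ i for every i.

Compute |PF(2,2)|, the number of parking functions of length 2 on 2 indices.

3

|PF(2,2)| = 1·3^1 = 1·3 = 3 (Pollak)
Example (1,2) → sorted (1,2): b_i ≤ i ∀i, a PF.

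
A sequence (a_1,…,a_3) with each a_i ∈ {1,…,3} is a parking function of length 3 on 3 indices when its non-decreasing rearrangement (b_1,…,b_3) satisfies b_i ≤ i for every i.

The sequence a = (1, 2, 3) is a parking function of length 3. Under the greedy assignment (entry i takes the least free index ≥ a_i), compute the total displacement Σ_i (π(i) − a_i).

Σπ(i) = 1+…+3 = 6; Σa = 1+2+3 = 6; disp = 6−6 = 0.

0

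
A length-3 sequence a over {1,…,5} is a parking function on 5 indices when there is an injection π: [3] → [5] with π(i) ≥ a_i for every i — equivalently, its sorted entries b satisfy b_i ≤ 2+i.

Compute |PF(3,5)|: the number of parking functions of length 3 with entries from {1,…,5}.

108

#PF = (5+1−3)·(5+1)^{3−1} = 3 · 36 = 108 [KW]
Example (1,3,3) → sorted (1,3,3): b_i ≤ 2+i ∀i, a PF.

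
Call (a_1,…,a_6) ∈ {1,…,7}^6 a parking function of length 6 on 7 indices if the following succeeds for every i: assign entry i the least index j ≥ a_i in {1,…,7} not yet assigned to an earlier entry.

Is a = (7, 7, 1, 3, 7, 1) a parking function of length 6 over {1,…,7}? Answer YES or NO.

Order a: b = (1, 1, 3, 7, 7, 7).
  b_1=1 ≤ 2
  b_2=1 ≤ 3
  b_3=3 ≤ 4
  b_4=7 > 5
  fails at i=4 ⇒ NO

NO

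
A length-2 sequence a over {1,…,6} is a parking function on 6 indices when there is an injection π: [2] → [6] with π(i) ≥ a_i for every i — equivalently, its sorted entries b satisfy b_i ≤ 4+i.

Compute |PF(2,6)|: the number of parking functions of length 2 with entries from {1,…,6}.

35

Count = (7−2)·7^(2−1) = 5×7 = 35 (Pollak)
One tuple (1,1) → sorted (1,1): b_i ≤ 4+i ∀i, a PF.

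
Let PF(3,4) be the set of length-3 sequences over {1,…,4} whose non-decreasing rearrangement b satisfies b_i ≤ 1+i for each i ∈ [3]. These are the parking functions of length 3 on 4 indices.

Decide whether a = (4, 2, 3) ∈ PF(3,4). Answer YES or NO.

Sorted: b = (2, 3, 4).
  b_1=2 ≤ 2
  b_2=3 ≤ 3
  b_3=4 ≤ 4
All bounds hold ⇒ YES

YES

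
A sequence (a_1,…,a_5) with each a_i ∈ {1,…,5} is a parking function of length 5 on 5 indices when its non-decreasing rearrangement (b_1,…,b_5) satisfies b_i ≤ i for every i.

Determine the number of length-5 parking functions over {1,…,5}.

|PF| = (5+1−5)·(5+1)^{5−1} = 1·1296 = 1296
One tuple (3,1,1,3,2) → sorted (1,1,2,3,3): b_i ≤ i ∀i, a PF.

1296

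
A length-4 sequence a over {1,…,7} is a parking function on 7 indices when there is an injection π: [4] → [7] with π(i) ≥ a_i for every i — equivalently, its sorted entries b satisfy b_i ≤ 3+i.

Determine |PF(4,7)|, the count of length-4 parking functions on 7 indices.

|PF(4,7)| = (8−4)·8^(4−1) = 4·512 = 2048
Check (2,2,4,3) → sorted (2,2,3,4): b_i ≤ 3+i ∀i, a PF.

2048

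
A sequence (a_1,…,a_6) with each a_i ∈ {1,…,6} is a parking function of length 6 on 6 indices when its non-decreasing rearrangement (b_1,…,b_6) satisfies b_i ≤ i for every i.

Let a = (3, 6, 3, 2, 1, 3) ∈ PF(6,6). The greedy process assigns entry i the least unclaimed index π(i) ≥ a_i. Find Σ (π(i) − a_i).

Σπ = 6·7/2 = 21 (π permutes [6]); Σa = 3+6+3+2+1+3 = 18; disp = 21−18 = 3.

3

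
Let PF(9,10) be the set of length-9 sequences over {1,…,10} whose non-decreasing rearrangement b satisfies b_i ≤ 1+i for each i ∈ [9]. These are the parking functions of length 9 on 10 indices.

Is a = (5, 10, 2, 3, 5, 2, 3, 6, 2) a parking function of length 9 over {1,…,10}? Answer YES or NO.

Rearranged: b = (2, 2, 2, 3, 3, 5, 5, 6, 10).
  b_1=2 ≤ 2
  b_2=2 ≤ 3
  b_3=2 ≤ 4
  b_4=3 ≤ 5
  b_5=3 ≤ 6
  b_6=5 ≤ 7
  b_7=5 ≤ 8
  b_8=6 ≤ 9
  b_9=10 ≤ 10
All bounds hold ⇒ YES

YES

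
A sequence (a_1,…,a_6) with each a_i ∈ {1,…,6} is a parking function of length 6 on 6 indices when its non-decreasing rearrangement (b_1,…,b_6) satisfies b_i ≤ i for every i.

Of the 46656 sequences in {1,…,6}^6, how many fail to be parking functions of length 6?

#PF = (7−6)·7^(6−1) = 1·16807 = 16807 (Konheim–Weiss)
Check (3,3,6,5,4,5) → sorted (3,3,4,5,5,6): b_1=3>1, not a PF.
So 46656 − 16807 = 29849 fail.

29849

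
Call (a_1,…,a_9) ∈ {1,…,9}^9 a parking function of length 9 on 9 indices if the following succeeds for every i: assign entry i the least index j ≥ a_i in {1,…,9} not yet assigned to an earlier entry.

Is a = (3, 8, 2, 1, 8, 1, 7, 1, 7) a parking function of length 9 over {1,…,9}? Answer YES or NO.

NO

Order a: b = (1, 1, 1, 2, 3, 7, 7, 8, 8).
  b_1=1 ≤ 1
  b_2=1 ≤ 2
  b_3=1 ≤ 3
  b_4=2 ≤ 4
  b_5=3 ≤ 5
  b_6=7 > 6
  fails at i=6 ⇒ NO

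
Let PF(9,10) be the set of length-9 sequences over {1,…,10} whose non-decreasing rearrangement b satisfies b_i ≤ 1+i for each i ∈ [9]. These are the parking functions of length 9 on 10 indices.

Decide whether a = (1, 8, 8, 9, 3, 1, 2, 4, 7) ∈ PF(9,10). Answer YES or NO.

Sorted: b = (1, 1, 2, 3, 4, 7, 8, 8, 9).
  b_1=1 ≤ 2
  b_2=1 ≤ 3
  b_3=2 ≤ 4
  b_4=3 ≤ 5
  b_5=4 ≤ 6
  b_6=7 ≤ 7
  b_7=8 ≤ 8
  b_8=8 ≤ 9
  b_9=9 ≤ 10
All bounds hold ⇒ YES

YES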